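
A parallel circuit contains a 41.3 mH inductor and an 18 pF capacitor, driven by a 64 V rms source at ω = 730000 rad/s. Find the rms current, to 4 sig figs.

1.282 mA

X_L = ωL = 30150 Ω
X_C = 1/(ωC) = 76100 Ω
Parallel: admittances add. Y = 1/(jωL) + jωC
Y = (0 − j2.003e-05) S
|Y| = 2.003e-05 S → |Z| = 1/|Y| = 49930 Ω, ∠Z = −∠Y = 90.00°
I = V/|Z| = 64/49930 = 1.282 mA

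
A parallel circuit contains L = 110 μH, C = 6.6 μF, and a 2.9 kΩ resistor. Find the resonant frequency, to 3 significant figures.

5.91 kHz

ω₀ = 1/√(LC) = 1/√(0.00011 × 6.6e-06) = 37110 rad/s
f₀ = ω₀/(2π) = 5.91 kHz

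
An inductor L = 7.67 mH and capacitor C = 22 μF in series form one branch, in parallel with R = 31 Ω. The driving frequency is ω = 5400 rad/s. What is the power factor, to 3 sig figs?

0.729

X_L = ωL = 41.4 Ω
X_C = 1/(ωC) = 8.42 Ω
Branch 1: Z₁ = R = 31.0 Ω
Branch 2 (series LC): Z₂ = j(X_L − X_C) = j33.0 Ω
Parallel: Z = Z₁Z₂/(Z₁+Z₂), |Z| = 22.6 Ω, ∠Z = 43.2°
cos φ = cos(43.2°) = 0.729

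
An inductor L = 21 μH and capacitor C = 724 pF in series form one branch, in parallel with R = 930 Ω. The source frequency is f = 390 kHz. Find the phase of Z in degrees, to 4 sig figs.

-61.16°

ω = 2πf = 2.45e+06 rad/s
X_L = ωL = 51.46 Ω
X_C = 1/(ωC) = 563.7 Ω
Branch 1: Z₁ = R = 930.0 Ω
Branch 2 (series LC): Z₂ = j(X_L − X_C) = −j512.2 Ω
Parallel: Z = Z₁Z₂/(Z₁+Z₂), |Z| = 448.7 Ω, ∠Z = -61.16°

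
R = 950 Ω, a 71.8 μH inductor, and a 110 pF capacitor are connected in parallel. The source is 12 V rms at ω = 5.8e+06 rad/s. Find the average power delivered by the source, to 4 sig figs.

151.6 mW

X_L = ωL = 416.4 Ω
X_C = 1/(ωC) = 1567 Ω
Parallel: admittances add. Y = 1/R + 1/(jωL) + jωC
Y = (0.001053 − j0.001763) S
|Y| = 0.002054 S → |Z| = 1/|Y| = 486.9 Ω, ∠Z = −∠Y = 59.16°
I = V/|Z| = 24.64 mA
P = VI cos φ = 12 × 0.02464 × cos(59.16°) = 151.6 mW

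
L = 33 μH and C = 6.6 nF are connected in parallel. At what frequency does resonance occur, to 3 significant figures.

341 kHz

ω₀ = 1/√(LC) = 1/√(3.3e-05 × 6.6e-09) = 2.143e+06 rad/s
f₀ = ω₀/(2π) = 341 kHz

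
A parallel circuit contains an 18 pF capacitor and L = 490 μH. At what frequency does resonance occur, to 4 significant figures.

1.695 MHz

ω₀ = 1/√(LC) = 1/√(0.00049 × 1.8e-11) = 1.065e+07 rad/s
f₀ = ω₀/(2π) = 1.695 MHz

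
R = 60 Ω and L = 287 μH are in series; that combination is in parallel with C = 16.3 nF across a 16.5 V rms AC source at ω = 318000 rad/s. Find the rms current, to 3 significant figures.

X_L = ωL = 91.3 Ω
X_C = 1/(ωC) = 193 Ω
Branch 1 (R+jX_L): Z₁ = 60.0 + j91.3 Ω, |Z₁| = 109 Ω
Branch 2 (−jX_C): Z₂ = −j193 Ω
Parallel: Z = Z₁Z₂/(Z₁+Z₂), |Z| = 179 Ω, ∠Z = 26.1°
I = V/|Z| = 16.5/179 = 92.4 mA

92.4 mA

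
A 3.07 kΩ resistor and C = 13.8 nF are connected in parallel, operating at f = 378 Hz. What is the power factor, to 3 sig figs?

ω = 2πf = 2375 rad/s
X_C = 1/(ωC) = 30500 Ω
Parallel: admittances add. Y = 1/R + jωC
Y = (0.000326 + j3.28e-05) S
|Y| = 0.000327 S → |Z| = 1/|Y| = 3050 Ω, ∠Z = −∠Y = -5.75°
cos φ = cos(-5.75°) = 0.995

0.995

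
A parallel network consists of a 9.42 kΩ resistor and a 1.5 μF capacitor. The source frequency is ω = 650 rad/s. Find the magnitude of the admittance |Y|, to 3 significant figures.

981 μS

X_C = 1/(ωC) = 1030 Ω
Parallel: admittances add. Y = 1/R + jωC
Y = (0.000106 + j0.000975) S
|Y| = 0.000981 S → |Z| = 1/|Y| = 1020 Ω, ∠Z = −∠Y = -83.8°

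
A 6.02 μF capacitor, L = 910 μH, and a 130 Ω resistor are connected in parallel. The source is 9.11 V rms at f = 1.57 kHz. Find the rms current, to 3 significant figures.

479 mA

ω = 2πf = 9865 rad/s
X_L = ωL = 8.98 Ω
X_C = 1/(ωC) = 16.8 Ω
Parallel: admittances add. Y = 1/R + 1/(jωL) + jωC
Y = (0.00769 − j0.0520) S
|Y| = 0.0526 S → |Z| = 1/|Y| = 19.0 Ω, ∠Z = −∠Y = 81.6°
I = V/|Z| = 9.11/19.0 = 479 mA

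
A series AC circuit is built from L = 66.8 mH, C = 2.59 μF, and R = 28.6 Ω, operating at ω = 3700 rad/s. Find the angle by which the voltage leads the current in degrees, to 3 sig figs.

X_L = ωL = 247 Ω
X_C = 1/(ωC) = 104 Ω
Net reactance X = X_L − X_C = 143 Ω
Z = 28.6 + j143 Ω
|Z| = √(28.6² + 143²) = 146 Ω
∠Z = arctan(143/28.6) = 78.7°

78.7°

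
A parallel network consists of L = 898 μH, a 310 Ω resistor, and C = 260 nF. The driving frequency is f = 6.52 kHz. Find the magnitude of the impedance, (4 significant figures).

59.37 Ω

ω = 2πf = 40970 rad/s
X_L = ωL = 36.79 Ω
X_C = 1/(ωC) = 93.89 Ω
Parallel: admittances add. Y = 1/R + 1/(jωL) + jωC
Y = (0.003226 − j0.01653) S
|Y| = 0.01684 S → |Z| = 1/|Y| = 59.37 Ω, ∠Z = −∠Y = 78.96°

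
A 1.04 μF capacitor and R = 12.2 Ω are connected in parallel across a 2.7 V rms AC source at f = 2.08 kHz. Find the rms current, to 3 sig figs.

224 mA

ω = 2πf = 13070 rad/s
X_C = 1/(ωC) = 73.6 Ω
Parallel: admittances add. Y = 1/R + jωC
Y = (0.0820 + j0.0136) S
|Y| = 0.0831 S → |Z| = 1/|Y| = 12.0 Ω, ∠Z = −∠Y = -9.42°
I = V/|Z| = 2.7/12.0 = 224 mA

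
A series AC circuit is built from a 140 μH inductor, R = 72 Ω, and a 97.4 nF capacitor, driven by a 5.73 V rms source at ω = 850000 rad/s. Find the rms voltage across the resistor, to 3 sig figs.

X_L = ωL = 119 Ω
X_C = 1/(ωC) = 12.1 Ω
Net reactance X = X_L − X_C = 107 Ω
Z = 72.0 + j107 Ω
|Z| = √(72.0² + 107²) = 129 Ω
I = V/|Z| = 44.5 mA
V_R = I·|Z_R| = 0.0445 × 72.0 = 3.20 V

3.20 V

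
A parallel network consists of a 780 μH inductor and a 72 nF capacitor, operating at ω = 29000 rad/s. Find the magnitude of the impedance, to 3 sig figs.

23.7 Ω

X_L = ωL = 22.6 Ω
X_C = 1/(ωC) = 479 Ω
Parallel: admittances add. Y = 1/(jωL) + jωC
Y = (0 − j0.0421) S
|Y| = 0.0421 S → |Z| = 1/|Y| = 23.7 Ω, ∠Z = −∠Y = 90.0°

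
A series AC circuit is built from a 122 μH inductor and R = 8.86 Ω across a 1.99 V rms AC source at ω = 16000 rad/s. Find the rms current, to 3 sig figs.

219 mA

X_L = ωL = 1.95 Ω
Z = 8.86 + j1.95 Ω
|Z| = √(8.86² + 1.95²) = 9.07 Ω
I = V/|Z| = 1.99/9.07 = 219 mA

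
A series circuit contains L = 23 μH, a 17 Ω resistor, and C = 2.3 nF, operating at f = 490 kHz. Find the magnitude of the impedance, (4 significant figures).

ω = 2πf = 3.079e+06 rad/s
X_L = ωL = 70.81 Ω
X_C = 1/(ωC) = 141.2 Ω
Net reactance X = X_L − X_C = -70.41 Ω
Z = 17.00 − j70.41 Ω
|Z| = √(17.00² + 70.41²) = 72.43 Ω

72.43 Ω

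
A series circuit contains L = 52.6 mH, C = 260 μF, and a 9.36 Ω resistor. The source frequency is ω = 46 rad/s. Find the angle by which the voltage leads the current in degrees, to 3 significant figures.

-83.4°

X_L = ωL = 2.42 Ω
X_C = 1/(ωC) = 83.6 Ω
Net reactance X = X_L − X_C = -81.2 Ω
Z = 9.36 − j81.2 Ω
|Z| = √(9.36² + 81.2²) = 81.7 Ω
∠Z = arctan(-81.2/9.36) = -83.4°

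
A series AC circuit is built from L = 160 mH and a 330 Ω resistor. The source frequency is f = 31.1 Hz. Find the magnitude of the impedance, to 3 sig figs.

ω = 2πf = 195.4 rad/s
X_L = ωL = 31.3 Ω
Z = 330 + j31.3 Ω
|Z| = √(330² + 31.3²) = 331 Ω

331 Ω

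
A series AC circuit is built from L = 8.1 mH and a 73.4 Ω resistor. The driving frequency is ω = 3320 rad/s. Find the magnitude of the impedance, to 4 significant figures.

X_L = ωL = 26.89 Ω
Z = 73.40 + j26.89 Ω
|Z| = √(73.40² + 26.89²) = 78.17 Ω

78.17 Ω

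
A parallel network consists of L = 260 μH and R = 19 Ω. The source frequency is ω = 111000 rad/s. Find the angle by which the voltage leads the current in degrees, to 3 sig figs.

33.4°

X_L = ωL = 28.9 Ω
Parallel: admittances add. Y = 1/R + 1/(jωL)
Y = (0.0526 − j0.0347) S
|Y| = 0.0630 S → |Z| = 1/|Y| = 15.9 Ω, ∠Z = −∠Y = 33.4°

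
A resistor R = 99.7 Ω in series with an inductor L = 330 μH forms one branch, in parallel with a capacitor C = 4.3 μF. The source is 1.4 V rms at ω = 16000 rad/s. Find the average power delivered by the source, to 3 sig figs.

X_L = ωL = 5.28 Ω
X_C = 1/(ωC) = 14.5 Ω
Branch 1 (R+jX_L): Z₁ = 99.7 + j5.28 Ω, |Z₁| = 99.8 Ω
Branch 2 (−jX_C): Z₂ = −j14.5 Ω
Parallel: Z = Z₁Z₂/(Z₁+Z₂), |Z| = 14.5 Ω, ∠Z = -81.7°
I = V/|Z| = 96.6 mA
P = VI cos φ = 1.4 × 0.0966 × cos(-81.7°) = 19.6 mW

19.6 mW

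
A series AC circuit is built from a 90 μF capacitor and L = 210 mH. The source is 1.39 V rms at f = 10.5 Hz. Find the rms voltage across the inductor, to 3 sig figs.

ω = 2πf = 65.97 rad/s
X_L = ωL = 13.9 Ω
X_C = 1/(ωC) = 168 Ω
Net reactance X = X_L − X_C = -155 Ω
Z = − j155 Ω
|Z| = √(0² + 155²) = 155 Ω
I = V/|Z| = 8.99 mA
V_L = I·|Z_L| = 0.00899 × 13.9 = 0.125 V

0.125 V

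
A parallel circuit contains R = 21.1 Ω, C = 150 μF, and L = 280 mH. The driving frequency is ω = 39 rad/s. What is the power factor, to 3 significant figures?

X_L = ωL = 10.9 Ω
X_C = 1/(ωC) = 171 Ω
Parallel: admittances add. Y = 1/R + 1/(jωL) + jωC
Y = (0.0474 − j0.0857) S
|Y| = 0.0980 S → |Z| = 1/|Y| = 10.2 Ω, ∠Z = −∠Y = 61.1°
cos φ = cos(61.1°) = 0.484

0.484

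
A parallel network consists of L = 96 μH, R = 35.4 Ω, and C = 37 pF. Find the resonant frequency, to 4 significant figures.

2.670 MHz

ω₀ = 1/√(LC) = 1/√(9.6e-05 × 3.7e-11) = 1.678e+07 rad/s
f₀ = ω₀/(2π) = 2.670 MHz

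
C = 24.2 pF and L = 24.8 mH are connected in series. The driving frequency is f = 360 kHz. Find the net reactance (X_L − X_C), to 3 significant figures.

ω = 2πf = 2.262e+06 rad/s
X_L = ωL = 56100 Ω
X_C = 1/(ωC) = 18300 Ω
X = 56100 − 18300 = 37800 Ω

37800 Ω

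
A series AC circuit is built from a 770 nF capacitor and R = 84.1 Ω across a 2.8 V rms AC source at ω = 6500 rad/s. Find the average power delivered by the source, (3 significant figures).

14.0 mW

X_C = 1/(ωC) = 200 Ω
Z = 84.1 − j200 Ω
|Z| = √(84.1² + 200²) = 217 Ω
∠Z = arctan(-200/84.1) = -67.2°
I = V/|Z| = 12.9 mA
P = VI cos φ = 2.8 × 0.0129 × cos(-67.2°) = 14.0 mW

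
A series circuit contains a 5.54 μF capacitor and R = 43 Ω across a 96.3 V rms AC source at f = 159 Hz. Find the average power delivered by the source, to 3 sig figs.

ω = 2πf = 999.0 rad/s
X_C = 1/(ωC) = 181 Ω
Z = 43.0 − j181 Ω
|Z| = √(43.0² + 181²) = 186 Ω
∠Z = arctan(-181/43.0) = -76.6°
I = V/|Z| = 519 mA
P = VI cos φ = 96.3 × 0.519 × cos(-76.6°) = 11.6 W

11.6 W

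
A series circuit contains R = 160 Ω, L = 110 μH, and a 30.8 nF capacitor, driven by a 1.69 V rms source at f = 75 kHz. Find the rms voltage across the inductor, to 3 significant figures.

ω = 2πf = 471200 rad/s
X_L = ωL = 51.8 Ω
X_C = 1/(ωC) = 68.9 Ω
Net reactance X = X_L − X_C = -17.1 Ω
Z = 160 − j17.1 Ω
|Z| = √(160² + 17.1²) = 161 Ω
I = V/|Z| = 10.5 mA
V_L = I·|Z_L| = 0.0105 × 51.8 = 0.544 V

0.544 V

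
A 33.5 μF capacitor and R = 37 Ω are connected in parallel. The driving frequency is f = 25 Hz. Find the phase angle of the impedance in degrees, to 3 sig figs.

ω = 2πf = 157.1 rad/s
X_C = 1/(ωC) = 190 Ω
Parallel: admittances add. Y = 1/R + jωC
Y = (0.0270 + j0.00526) S
|Y| = 0.0275 S → |Z| = 1/|Y| = 36.3 Ω, ∠Z = −∠Y = -11.0°

-11.0°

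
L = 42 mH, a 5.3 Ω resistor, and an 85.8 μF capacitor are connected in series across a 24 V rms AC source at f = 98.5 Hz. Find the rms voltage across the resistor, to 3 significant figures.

14.3 V

ω = 2πf = 618.9 rad/s
X_L = ωL = 26.0 Ω
X_C = 1/(ωC) = 18.8 Ω
Net reactance X = X_L − X_C = 7.16 Ω
Z = 5.30 + j7.16 Ω
|Z| = √(5.30² + 7.16²) = 8.91 Ω
I = V/|Z| = 2.69 A
V_R = I·|Z_R| = 2.69 × 5.30 = 14.3 V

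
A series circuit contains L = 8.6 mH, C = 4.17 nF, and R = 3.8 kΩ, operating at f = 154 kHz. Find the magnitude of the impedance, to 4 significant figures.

ω = 2πf = 967600 rad/s
X_L = ωL = 8321 Ω
X_C = 1/(ωC) = 247.8 Ω
Net reactance X = X_L − X_C = 8074 Ω
Z = 3800 + j8074 Ω
|Z| = √(3800² + 8074²) = 8923 Ω

8923 Ω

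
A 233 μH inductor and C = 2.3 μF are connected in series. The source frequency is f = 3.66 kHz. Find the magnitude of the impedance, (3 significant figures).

ω = 2πf = 23000 rad/s
X_L = ωL = 5.36 Ω
X_C = 1/(ωC) = 18.9 Ω
Net reactance X = X_L − X_C = -13.5 Ω
Z = − j13.5 Ω
|Z| = √(0² + 13.5²) = 13.5 Ω

13.5 Ω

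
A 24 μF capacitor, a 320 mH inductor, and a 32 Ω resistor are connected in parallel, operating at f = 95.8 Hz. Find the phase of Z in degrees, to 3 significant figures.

ω = 2πf = 601.9 rad/s
X_L = ωL = 193 Ω
X_C = 1/(ωC) = 69.2 Ω
Parallel: admittances add. Y = 1/R + 1/(jωL) + jωC
Y = (0.0312 + j0.00925) S
|Y| = 0.0326 S → |Z| = 1/|Y| = 30.7 Ω, ∠Z = −∠Y = -16.5°

-16.5°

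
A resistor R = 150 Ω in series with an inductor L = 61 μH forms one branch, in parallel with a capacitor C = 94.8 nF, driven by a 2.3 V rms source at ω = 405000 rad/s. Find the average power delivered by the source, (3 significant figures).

34.3 mW

X_L = ωL = 24.7 Ω
X_C = 1/(ωC) = 26.0 Ω
Branch 1 (R+jX_L): Z₁ = 150 + j24.7 Ω, |Z₁| = 152 Ω
Branch 2 (−jX_C): Z₂ = −j26.0 Ω
Parallel: Z = Z₁Z₂/(Z₁+Z₂), |Z| = 26.4 Ω, ∠Z = -80.1°
I = V/|Z| = 87.1 mA
P = VI cos φ = 2.3 × 0.0871 × cos(-80.1°) = 34.3 mW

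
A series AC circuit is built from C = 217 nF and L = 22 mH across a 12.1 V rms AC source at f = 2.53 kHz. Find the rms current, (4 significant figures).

202.2 mA

ω = 2πf = 15900 rad/s
X_L = ωL = 349.7 Ω
X_C = 1/(ωC) = 289.9 Ω
Net reactance X = X_L − X_C = 59.83 Ω
Z = j59.83 Ω
|Z| = √(0² + 59.83²) = 59.83 Ω
I = V/|Z| = 12.1/59.83 = 202.2 mA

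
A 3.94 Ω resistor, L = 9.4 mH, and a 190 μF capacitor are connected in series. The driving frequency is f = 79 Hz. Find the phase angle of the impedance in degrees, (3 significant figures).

ω = 2πf = 496.4 rad/s
X_L = ωL = 4.67 Ω
X_C = 1/(ωC) = 10.6 Ω
Net reactance X = X_L − X_C = -5.94 Ω
Z = 3.94 − j5.94 Ω
|Z| = √(3.94² + 5.94²) = 7.13 Ω
∠Z = arctan(-5.94/3.94) = -56.4°

-56.4°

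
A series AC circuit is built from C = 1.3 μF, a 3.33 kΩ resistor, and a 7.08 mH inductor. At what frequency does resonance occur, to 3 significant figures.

1.66 kHz

ω₀ = 1/√(LC) = 1/√(0.00708 × 1.3e-06) = 10420 rad/s
f₀ = ω₀/(2π) = 1.66 kHz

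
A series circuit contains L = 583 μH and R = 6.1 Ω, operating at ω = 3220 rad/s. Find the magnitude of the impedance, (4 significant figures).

6.382 Ω

X_L = ωL = 1.877 Ω
Z = 6.100 + j1.877 Ω
|Z| = √(6.100² + 1.877²) = 6.382 Ω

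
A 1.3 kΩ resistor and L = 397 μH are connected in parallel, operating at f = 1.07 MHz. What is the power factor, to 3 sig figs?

ω = 2πf = 6.723e+06 rad/s
X_L = ωL = 2670 Ω
Parallel: admittances add. Y = 1/R + 1/(jωL)
Y = (0.000769 − j0.000375) S
|Y| = 0.000856 S → |Z| = 1/|Y| = 1170 Ω, ∠Z = −∠Y = 26.0°
cos φ = cos(26.0°) = 0.899

0.899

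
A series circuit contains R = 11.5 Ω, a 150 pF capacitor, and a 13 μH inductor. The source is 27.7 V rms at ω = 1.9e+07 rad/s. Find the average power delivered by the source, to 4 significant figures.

X_L = ωL = 247.0 Ω
X_C = 1/(ωC) = 350.9 Ω
Net reactance X = X_L − X_C = -103.9 Ω
Z = 11.50 − j103.9 Ω
|Z| = √(11.50² + 103.9²) = 104.5 Ω
∠Z = arctan(-103.9/11.50) = -83.68°
I = V/|Z| = 265.0 mA
P = VI cos φ = 27.7 × 0.2650 × cos(-83.68°) = 807.8 mW

807.8 mW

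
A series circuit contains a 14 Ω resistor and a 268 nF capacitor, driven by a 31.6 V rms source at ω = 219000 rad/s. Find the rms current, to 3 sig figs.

1.43 A

X_C = 1/(ωC) = 17.0 Ω
Z = 14.0 − j17.0 Ω
|Z| = √(14.0² + 17.0²) = 22.1 Ω
I = V/|Z| = 31.6/22.1 = 1.43 A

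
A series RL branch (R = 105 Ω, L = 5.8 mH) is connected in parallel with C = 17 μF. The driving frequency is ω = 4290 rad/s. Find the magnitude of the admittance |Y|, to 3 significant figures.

71.4 mS

X_L = ωL = 24.9 Ω
X_C = 1/(ωC) = 13.7 Ω
Branch 1 (R+jX_L): Z₁ = 105 + j24.9 Ω, |Z₁| = 108 Ω
Branch 2 (−jX_C): Z₂ = −j13.7 Ω
Parallel: Z = Z₁Z₂/(Z₁+Z₂), |Z| = 14.0 Ω, ∠Z = -82.7°
|Y| = 1/|Z| = 71.4 mS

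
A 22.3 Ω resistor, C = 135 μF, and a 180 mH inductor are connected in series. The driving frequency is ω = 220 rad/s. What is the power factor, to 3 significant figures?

0.966

X_L = ωL = 39.6 Ω
X_C = 1/(ωC) = 33.7 Ω
Net reactance X = X_L − X_C = 5.93 Ω
Z = 22.3 + j5.93 Ω
|Z| = √(22.3² + 5.93²) = 23.1 Ω
∠Z = arctan(5.93/22.3) = 14.9°
cos φ = cos(14.9°) = 0.966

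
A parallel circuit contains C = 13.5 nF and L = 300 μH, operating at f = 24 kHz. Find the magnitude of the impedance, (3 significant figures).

49.8 Ω

ω = 2πf = 150800 rad/s
X_L = ωL = 45.2 Ω
X_C = 1/(ωC) = 491 Ω
Parallel: admittances add. Y = 1/(jωL) + jωC
Y = (0 − j0.0201) S
|Y| = 0.0201 S → |Z| = 1/|Y| = 49.8 Ω, ∠Z = −∠Y = 90.0°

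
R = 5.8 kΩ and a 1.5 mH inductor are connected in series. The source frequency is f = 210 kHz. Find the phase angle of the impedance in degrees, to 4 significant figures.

ω = 2πf = 1.319e+06 rad/s
X_L = ωL = 1979 Ω
Z = 5800 + j1979 Ω
|Z| = √(5800² + 1979²) = 6128 Ω
∠Z = arctan(1979/5800) = 18.84°

18.84°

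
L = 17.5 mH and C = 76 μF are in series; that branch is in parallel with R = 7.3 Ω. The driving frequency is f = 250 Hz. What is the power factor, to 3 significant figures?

ω = 2πf = 1571 rad/s
X_L = ωL = 27.5 Ω
X_C = 1/(ωC) = 8.38 Ω
Branch 1: Z₁ = R = 7.30 Ω
Branch 2 (series LC): Z₂ = j(X_L − X_C) = j19.1 Ω
Parallel: Z = Z₁Z₂/(Z₁+Z₂), |Z| = 6.82 Ω, ∠Z = 20.9°
cos φ = cos(20.9°) = 0.934

0.934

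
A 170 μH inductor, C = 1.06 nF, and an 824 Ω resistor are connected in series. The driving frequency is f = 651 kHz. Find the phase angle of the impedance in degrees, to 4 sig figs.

29.42°

ω = 2πf = 4.09e+06 rad/s
X_L = ωL = 695.4 Ω
X_C = 1/(ωC) = 230.6 Ω
Net reactance X = X_L − X_C = 464.7 Ω
Z = 824.0 + j464.7 Ω
|Z| = √(824.0² + 464.7²) = 946.0 Ω
∠Z = arctan(464.7/824.0) = 29.42°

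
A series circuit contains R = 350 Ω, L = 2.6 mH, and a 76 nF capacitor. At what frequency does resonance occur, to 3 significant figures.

ω₀ = 1/√(LC) = 1/√(0.0026 × 7.6e-08) = 71140 rad/s
f₀ = ω₀/(2π) = 11.3 kHz

11.3 kHz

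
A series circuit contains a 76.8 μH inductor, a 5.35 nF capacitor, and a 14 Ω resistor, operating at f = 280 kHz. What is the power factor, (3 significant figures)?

0.436

ω = 2πf = 1.759e+06 rad/s
X_L = ωL = 135 Ω
X_C = 1/(ωC) = 106 Ω
Net reactance X = X_L − X_C = 28.9 Ω
Z = 14.0 + j28.9 Ω
|Z| = √(14.0² + 28.9²) = 32.1 Ω
∠Z = arctan(28.9/14.0) = 64.1°
cos φ = cos(64.1°) = 0.436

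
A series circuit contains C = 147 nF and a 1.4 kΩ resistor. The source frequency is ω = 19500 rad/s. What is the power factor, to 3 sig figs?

X_C = 1/(ωC) = 349 Ω
Z = 1400 − j349 Ω
|Z| = √(1400² + 349²) = 1440 Ω
∠Z = arctan(-349/1400) = -14.0°
cos φ = cos(-14.0°) = 0.970

0.970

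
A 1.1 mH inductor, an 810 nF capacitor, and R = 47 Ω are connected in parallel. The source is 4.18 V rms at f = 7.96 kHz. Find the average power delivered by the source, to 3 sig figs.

ω = 2πf = 50010 rad/s
X_L = ωL = 55.0 Ω
X_C = 1/(ωC) = 24.7 Ω
Parallel: admittances add. Y = 1/R + 1/(jωL) + jωC
Y = (0.0213 + j0.0223) S
|Y| = 0.0308 S → |Z| = 1/|Y| = 32.4 Ω, ∠Z = −∠Y = -46.4°
I = V/|Z| = 129 mA
P = VI cos φ = 4.18 × 0.129 × cos(-46.4°) = 372 mW

372 mW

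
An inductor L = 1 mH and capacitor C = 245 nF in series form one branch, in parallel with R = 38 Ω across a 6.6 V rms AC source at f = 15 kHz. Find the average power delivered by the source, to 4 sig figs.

ω = 2πf = 94250 rad/s
X_L = ωL = 94.25 Ω
X_C = 1/(ωC) = 43.31 Ω
Branch 1: Z₁ = R = 38.00 Ω
Branch 2 (series LC): Z₂ = j(X_L − X_C) = j50.94 Ω
Parallel: Z = Z₁Z₂/(Z₁+Z₂), |Z| = 30.46 Ω, ∠Z = 36.72°
I = V/|Z| = 216.7 mA
P = VI cos φ = 6.6 × 0.2167 × cos(36.72°) = 1.146 W

1.146 W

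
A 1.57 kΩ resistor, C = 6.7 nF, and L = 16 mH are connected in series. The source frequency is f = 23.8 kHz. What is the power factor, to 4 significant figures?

0.7476

ω = 2πf = 149500 rad/s
X_L = ωL = 2393 Ω
X_C = 1/(ωC) = 998.1 Ω
Net reactance X = X_L − X_C = 1395 Ω
Z = 1570 + j1395 Ω
|Z| = √(1570² + 1395²) = 2100 Ω
∠Z = arctan(1395/1570) = 41.61°
cos φ = cos(41.61°) = 0.7476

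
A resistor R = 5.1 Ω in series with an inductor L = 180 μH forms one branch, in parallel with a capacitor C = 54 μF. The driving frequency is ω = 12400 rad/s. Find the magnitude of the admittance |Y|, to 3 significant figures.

X_L = ωL = 2.23 Ω
X_C = 1/(ωC) = 1.49 Ω
Branch 1 (R+jX_L): Z₁ = 5.10 + j2.23 Ω, |Z₁| = 5.57 Ω
Branch 2 (−jX_C): Z₂ = −j1.49 Ω
Parallel: Z = Z₁Z₂/(Z₁+Z₂), |Z| = 1.61 Ω, ∠Z = -74.6°
|Y| = 1/|Z| = 620 mS

620 mS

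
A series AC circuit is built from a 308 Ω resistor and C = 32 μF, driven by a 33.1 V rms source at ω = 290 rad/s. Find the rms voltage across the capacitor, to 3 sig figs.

X_C = 1/(ωC) = 108 Ω
Z = 308 − j108 Ω
|Z| = √(308² + 108²) = 326 Ω
I = V/|Z| = 101 mA
V_C = I·|Z_C| = 0.101 × 108 = 10.9 V

10.9 V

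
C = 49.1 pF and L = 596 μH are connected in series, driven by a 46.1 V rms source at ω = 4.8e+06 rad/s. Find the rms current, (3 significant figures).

33.4 mA

X_L = ωL = 2860 Ω
X_C = 1/(ωC) = 4240 Ω
Net reactance X = X_L − X_C = -1380 Ω
Z = − j1380 Ω
|Z| = √(0² + 1380²) = 1380 Ω
I = V/|Z| = 46.1/1380 = 33.4 mA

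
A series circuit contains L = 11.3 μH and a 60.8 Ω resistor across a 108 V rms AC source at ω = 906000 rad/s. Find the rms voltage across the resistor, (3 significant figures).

107 V

X_L = ωL = 10.2 Ω
Z = 60.8 + j10.2 Ω
|Z| = √(60.8² + 10.2²) = 61.7 Ω
I = V/|Z| = 1.75 A
V_R = I·|Z_R| = 1.75 × 60.8 = 107 V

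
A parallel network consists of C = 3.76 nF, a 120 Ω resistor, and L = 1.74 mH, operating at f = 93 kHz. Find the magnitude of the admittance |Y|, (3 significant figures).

8.42 mS

ω = 2πf = 584300 rad/s
X_L = ωL = 1020 Ω
X_C = 1/(ωC) = 455 Ω
Parallel: admittances add. Y = 1/R + 1/(jωL) + jωC
Y = (0.00833 + j0.00121) S
|Y| = 0.00842 S → |Z| = 1/|Y| = 119 Ω, ∠Z = −∠Y = -8.29°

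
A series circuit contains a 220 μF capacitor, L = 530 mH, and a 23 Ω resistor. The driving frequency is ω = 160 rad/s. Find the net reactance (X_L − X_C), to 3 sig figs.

X_L = ωL = 84.8 Ω
X_C = 1/(ωC) = 28.4 Ω
X = 84.8 − 28.4 = 56.4 Ω

56.4 Ω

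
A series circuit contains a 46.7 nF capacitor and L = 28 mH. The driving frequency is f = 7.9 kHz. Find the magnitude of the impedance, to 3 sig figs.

ω = 2πf = 49640 rad/s
X_L = ωL = 1390 Ω
X_C = 1/(ωC) = 431 Ω
Net reactance X = X_L − X_C = 958 Ω
Z = j958 Ω
|Z| = √(0² + 958²) = 958 Ω

958 Ω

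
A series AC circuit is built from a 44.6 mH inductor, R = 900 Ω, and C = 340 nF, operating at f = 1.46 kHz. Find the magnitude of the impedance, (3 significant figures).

ω = 2πf = 9173 rad/s
X_L = ωL = 409 Ω
X_C = 1/(ωC) = 321 Ω
Net reactance X = X_L − X_C = 88.5 Ω
Z = 900 + j88.5 Ω
|Z| = √(900² + 88.5²) = 904 Ω

904 Ω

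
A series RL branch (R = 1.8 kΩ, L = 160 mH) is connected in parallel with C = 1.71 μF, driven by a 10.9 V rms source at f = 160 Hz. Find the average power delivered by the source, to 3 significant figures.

ω = 2πf = 1005 rad/s
X_L = ωL = 161 Ω
X_C = 1/(ωC) = 582 Ω
Branch 1 (R+jX_L): Z₁ = 1800 + j161 Ω, |Z₁| = 1810 Ω
Branch 2 (−jX_C): Z₂ = −j582 Ω
Parallel: Z = Z₁Z₂/(Z₁+Z₂), |Z| = 569 Ω, ∠Z = -71.7°
I = V/|Z| = 19.2 mA
P = VI cos φ = 10.9 × 0.0192 × cos(-71.7°) = 65.5 mW

65.5 mW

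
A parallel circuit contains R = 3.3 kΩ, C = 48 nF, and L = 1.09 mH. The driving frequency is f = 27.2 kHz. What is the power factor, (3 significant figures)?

ω = 2πf = 170900 rad/s
X_L = ωL = 186 Ω
X_C = 1/(ωC) = 122 Ω
Parallel: admittances add. Y = 1/R + 1/(jωL) + jωC
Y = (0.000303 + j0.00284) S
|Y| = 0.00285 S → |Z| = 1/|Y| = 351 Ω, ∠Z = −∠Y = -83.9°
cos φ = cos(-83.9°) = 0.106

0.106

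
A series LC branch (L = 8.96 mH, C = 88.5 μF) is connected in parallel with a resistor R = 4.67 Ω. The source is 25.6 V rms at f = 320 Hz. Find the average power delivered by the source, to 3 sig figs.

140 W

ω = 2πf = 2011 rad/s
X_L = ωL = 18.0 Ω
X_C = 1/(ωC) = 5.62 Ω
Branch 1: Z₁ = R = 4.67 Ω
Branch 2 (series LC): Z₂ = j(X_L − X_C) = j12.4 Ω
Parallel: Z = Z₁Z₂/(Z₁+Z₂), |Z| = 4.37 Ω, ∠Z = 20.6°
I = V/|Z| = 5.86 A
P = VI cos φ = 25.6 × 5.86 × cos(20.6°) = 140 W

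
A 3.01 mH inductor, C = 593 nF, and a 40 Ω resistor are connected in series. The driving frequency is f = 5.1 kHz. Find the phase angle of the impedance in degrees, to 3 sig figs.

ω = 2πf = 32040 rad/s
X_L = ωL = 96.5 Ω
X_C = 1/(ωC) = 52.6 Ω
Net reactance X = X_L − X_C = 43.8 Ω
Z = 40.0 + j43.8 Ω
|Z| = √(40.0² + 43.8²) = 59.3 Ω
∠Z = arctan(43.8/40.0) = 47.6°

47.6°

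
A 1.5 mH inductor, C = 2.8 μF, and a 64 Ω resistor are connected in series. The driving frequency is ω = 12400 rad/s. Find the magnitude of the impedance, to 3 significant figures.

64.8 Ω

X_L = ωL = 18.6 Ω
X_C = 1/(ωC) = 28.8 Ω
Net reactance X = X_L − X_C = -10.2 Ω
Z = 64.0 − j10.2 Ω
|Z| = √(64.0² + 10.2²) = 64.8 Ω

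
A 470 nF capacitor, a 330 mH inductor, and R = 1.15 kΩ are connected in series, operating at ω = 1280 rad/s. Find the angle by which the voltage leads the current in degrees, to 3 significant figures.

-47.2°

X_L = ωL = 422 Ω
X_C = 1/(ωC) = 1660 Ω
Net reactance X = X_L − X_C = -1240 Ω
Z = 1150 − j1240 Ω
|Z| = √(1150² + 1240²) = 1690 Ω
∠Z = arctan(-1240/1150) = -47.2°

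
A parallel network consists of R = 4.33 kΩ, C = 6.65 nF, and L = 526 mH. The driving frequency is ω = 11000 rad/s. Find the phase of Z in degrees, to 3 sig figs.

X_L = ωL = 5790 Ω
X_C = 1/(ωC) = 13700 Ω
Parallel: admittances add. Y = 1/R + 1/(jωL) + jωC
Y = (0.000231 − j9.97e-05) S
|Y| = 0.000252 S → |Z| = 1/|Y| = 3980 Ω, ∠Z = −∠Y = 23.3°

23.3°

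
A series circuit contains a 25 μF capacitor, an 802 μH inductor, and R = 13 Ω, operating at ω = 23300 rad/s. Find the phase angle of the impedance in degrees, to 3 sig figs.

X_L = ωL = 18.7 Ω
X_C = 1/(ωC) = 1.72 Ω
Net reactance X = X_L − X_C = 17.0 Ω
Z = 13.0 + j17.0 Ω
|Z| = √(13.0² + 17.0²) = 21.4 Ω
∠Z = arctan(17.0/13.0) = 52.5°

52.5°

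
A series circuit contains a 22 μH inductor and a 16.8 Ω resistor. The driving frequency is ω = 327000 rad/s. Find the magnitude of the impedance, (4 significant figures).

X_L = ωL = 7.194 Ω
Z = 16.80 + j7.194 Ω
|Z| = √(16.80² + 7.194²) = 18.28 Ω

18.28 Ω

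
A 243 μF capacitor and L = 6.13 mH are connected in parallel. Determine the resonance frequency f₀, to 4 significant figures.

ω₀ = 1/√(LC) = 1/√(0.00613 × 0.000243) = 819.3 rad/s
f₀ = ω₀/(2π) = 130.4 Hz

130.4 Hz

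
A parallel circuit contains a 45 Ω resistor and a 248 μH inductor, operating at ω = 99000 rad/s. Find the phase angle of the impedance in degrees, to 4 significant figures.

X_L = ωL = 24.55 Ω
Parallel: admittances add. Y = 1/R + 1/(jωL)
Y = (0.02222 − j0.04073) S
|Y| = 0.04640 S → |Z| = 1/|Y| = 21.55 Ω, ∠Z = −∠Y = 61.38°

61.38°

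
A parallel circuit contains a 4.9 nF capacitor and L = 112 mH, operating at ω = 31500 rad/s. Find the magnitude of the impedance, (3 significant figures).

7750 Ω

X_L = ωL = 3530 Ω
X_C = 1/(ωC) = 6480 Ω
Parallel: admittances add. Y = 1/(jωL) + jωC
Y = (0 − j0.000129) S
|Y| = 0.000129 S → |Z| = 1/|Y| = 7750 Ω, ∠Z = −∠Y = 90.0°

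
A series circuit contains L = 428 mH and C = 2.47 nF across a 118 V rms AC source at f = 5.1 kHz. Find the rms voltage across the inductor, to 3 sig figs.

ω = 2πf = 32040 rad/s
X_L = ωL = 13700 Ω
X_C = 1/(ωC) = 12600 Ω
Net reactance X = X_L − X_C = 1080 Ω
Z = j1080 Ω
|Z| = √(0² + 1080²) = 1080 Ω
I = V/|Z| = 109 mA
V_L = I·|Z_L| = 0.109 × 13700 = 1500 V

1500 V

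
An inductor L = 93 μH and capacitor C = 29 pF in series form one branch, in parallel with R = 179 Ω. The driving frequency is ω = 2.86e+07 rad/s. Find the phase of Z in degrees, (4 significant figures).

7.018°

X_L = ωL = 2660 Ω
X_C = 1/(ωC) = 1206 Ω
Branch 1: Z₁ = R = 179.0 Ω
Branch 2 (series LC): Z₂ = j(X_L − X_C) = j1454 Ω
Parallel: Z = Z₁Z₂/(Z₁+Z₂), |Z| = 177.7 Ω, ∠Z = 7.018°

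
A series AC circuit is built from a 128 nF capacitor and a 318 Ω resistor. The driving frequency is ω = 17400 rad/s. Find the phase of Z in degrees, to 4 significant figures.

X_C = 1/(ωC) = 449.0 Ω
Z = 318.0 − j449.0 Ω
|Z| = √(318.0² + 449.0²) = 550.2 Ω
∠Z = arctan(-449.0/318.0) = -54.69°

-54.69°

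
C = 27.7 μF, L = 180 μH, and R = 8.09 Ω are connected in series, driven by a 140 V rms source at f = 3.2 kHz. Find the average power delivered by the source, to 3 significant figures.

ω = 2πf = 20110 rad/s
X_L = ωL = 3.62 Ω
X_C = 1/(ωC) = 1.80 Ω
Net reactance X = X_L − X_C = 1.82 Ω
Z = 8.09 + j1.82 Ω
|Z| = √(8.09² + 1.82²) = 8.29 Ω
∠Z = arctan(1.82/8.09) = 12.7°
I = V/|Z| = 16.9 A
P = VI cos φ = 140 × 16.9 × cos(12.7°) = 2.31 kW

2.31 kW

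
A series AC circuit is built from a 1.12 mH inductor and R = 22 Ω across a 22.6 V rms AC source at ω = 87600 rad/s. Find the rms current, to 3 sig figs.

225 mA

X_L = ωL = 98.1 Ω
Z = 22.0 + j98.1 Ω
|Z| = √(22.0² + 98.1²) = 101 Ω
I = V/|Z| = 22.6/101 = 225 mA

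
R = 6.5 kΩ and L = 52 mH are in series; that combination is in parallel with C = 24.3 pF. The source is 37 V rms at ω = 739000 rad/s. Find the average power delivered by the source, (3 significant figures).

5.86 mW

X_L = ωL = 38400 Ω
X_C = 1/(ωC) = 55700 Ω
Branch 1 (R+jX_L): Z₁ = 6500 + j38400 Ω, |Z₁| = 39000 Ω
Branch 2 (−jX_C): Z₂ = −j55700 Ω
Parallel: Z = Z₁Z₂/(Z₁+Z₂), |Z| = 118000 Ω, ∠Z = 59.8°
I = V/|Z| = 314 μA
P = VI cos φ = 37 × 0.000314 × cos(59.8°) = 5.86 mW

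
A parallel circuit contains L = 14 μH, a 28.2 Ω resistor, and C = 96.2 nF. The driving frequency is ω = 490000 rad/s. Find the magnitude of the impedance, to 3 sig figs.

X_L = ωL = 6.86 Ω
X_C = 1/(ωC) = 21.2 Ω
Parallel: admittances add. Y = 1/R + 1/(jωL) + jωC
Y = (0.0355 − j0.0986) S
|Y| = 0.105 S → |Z| = 1/|Y| = 9.54 Ω, ∠Z = −∠Y = 70.2°

9.54 Ω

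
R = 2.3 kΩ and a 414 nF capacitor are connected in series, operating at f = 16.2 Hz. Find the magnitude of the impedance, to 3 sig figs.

23800 Ω

ω = 2πf = 101.8 rad/s
X_C = 1/(ωC) = 23700 Ω
Z = 2300 − j23700 Ω
|Z| = √(2300² + 23700²) = 23800 Ω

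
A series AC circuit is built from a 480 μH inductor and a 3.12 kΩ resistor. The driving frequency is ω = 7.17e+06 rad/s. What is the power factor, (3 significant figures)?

0.672

X_L = ωL = 3440 Ω
Z = 3120 + j3440 Ω
|Z| = √(3120² + 3440²) = 4650 Ω
∠Z = arctan(3440/3120) = 47.8°
cos φ = cos(47.8°) = 0.672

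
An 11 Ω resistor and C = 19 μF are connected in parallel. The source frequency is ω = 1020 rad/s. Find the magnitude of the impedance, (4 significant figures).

10.76 Ω

X_C = 1/(ωC) = 51.60 Ω
Parallel: admittances add. Y = 1/R + jωC
Y = (0.09091 + j0.01938) S
|Y| = 0.09295 S → |Z| = 1/|Y| = 10.76 Ω, ∠Z = −∠Y = -12.03°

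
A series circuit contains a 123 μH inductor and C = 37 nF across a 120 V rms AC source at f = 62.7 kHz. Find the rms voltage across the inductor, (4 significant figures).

288.6 V

ω = 2πf = 394000 rad/s
X_L = ωL = 48.46 Ω
X_C = 1/(ωC) = 68.60 Ω
Net reactance X = X_L − X_C = -20.15 Ω
Z = − j20.15 Ω
|Z| = √(0² + 20.15²) = 20.15 Ω
I = V/|Z| = 5.956 A
V_L = I·|Z_L| = 5.956 × 48.46 = 288.6 V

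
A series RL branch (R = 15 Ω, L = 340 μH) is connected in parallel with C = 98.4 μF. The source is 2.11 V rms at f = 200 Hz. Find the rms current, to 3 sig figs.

293 mA

ω = 2πf = 1257 rad/s
X_L = ωL = 0.427 Ω
X_C = 1/(ωC) = 8.09 Ω
Branch 1 (R+jX_L): Z₁ = 15.0 + j0.427 Ω, |Z₁| = 15.0 Ω
Branch 2 (−jX_C): Z₂ = −j8.09 Ω
Parallel: Z = Z₁Z₂/(Z₁+Z₂), |Z| = 7.21 Ω, ∠Z = -61.3°
I = V/|Z| = 2.11/7.21 = 293 mA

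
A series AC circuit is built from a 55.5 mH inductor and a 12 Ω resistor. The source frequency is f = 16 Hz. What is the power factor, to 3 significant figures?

ω = 2πf = 100.5 rad/s
X_L = ωL = 5.58 Ω
Z = 12.0 + j5.58 Ω
|Z| = √(12.0² + 5.58²) = 13.2 Ω
∠Z = arctan(5.58/12.0) = 24.9°
cos φ = cos(24.9°) = 0.907

0.907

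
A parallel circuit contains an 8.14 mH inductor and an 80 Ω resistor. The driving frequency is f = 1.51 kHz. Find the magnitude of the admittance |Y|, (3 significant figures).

ω = 2πf = 9488 rad/s
X_L = ωL = 77.2 Ω
Parallel: admittances add. Y = 1/R + 1/(jωL)
Y = (0.0125 − j0.0129) S
|Y| = 0.0180 S → |Z| = 1/|Y| = 55.6 Ω, ∠Z = −∠Y = 46.0°

18.0 mS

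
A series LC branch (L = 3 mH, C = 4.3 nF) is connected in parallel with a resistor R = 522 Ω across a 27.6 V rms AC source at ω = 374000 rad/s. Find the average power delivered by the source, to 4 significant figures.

1.459 W

X_L = ωL = 1122 Ω
X_C = 1/(ωC) = 621.8 Ω
Branch 1: Z₁ = R = 522.0 Ω
Branch 2 (series LC): Z₂ = j(X_L − X_C) = j500.2 Ω
Parallel: Z = Z₁Z₂/(Z₁+Z₂), |Z| = 361.2 Ω, ∠Z = 46.22°
I = V/|Z| = 76.42 mA
P = VI cos φ = 27.6 × 0.07642 × cos(46.22°) = 1.459 W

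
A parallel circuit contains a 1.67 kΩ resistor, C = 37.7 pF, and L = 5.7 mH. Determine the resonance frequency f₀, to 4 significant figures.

343.3 kHz

ω₀ = 1/√(LC) = 1/√(0.0057 × 3.77e-11) = 2.157e+06 rad/s
f₀ = ω₀/(2π) = 343.3 kHz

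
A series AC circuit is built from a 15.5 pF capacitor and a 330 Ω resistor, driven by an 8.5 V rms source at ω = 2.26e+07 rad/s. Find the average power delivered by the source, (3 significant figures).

X_C = 1/(ωC) = 2850 Ω
Z = 330 − j2850 Ω
|Z| = √(330² + 2850²) = 2870 Ω
∠Z = arctan(-2850/330) = -83.4°
I = V/|Z| = 2.96 mA
P = VI cos φ = 8.5 × 0.00296 × cos(-83.4°) = 2.89 mW

2.89 mW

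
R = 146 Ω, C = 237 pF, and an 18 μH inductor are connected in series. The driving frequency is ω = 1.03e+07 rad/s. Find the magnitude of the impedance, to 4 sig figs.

267.6 Ω

X_L = ωL = 185.4 Ω
X_C = 1/(ωC) = 409.7 Ω
Net reactance X = X_L − X_C = -224.3 Ω
Z = 146.0 − j224.3 Ω
|Z| = √(146.0² + 224.3²) = 267.6 Ω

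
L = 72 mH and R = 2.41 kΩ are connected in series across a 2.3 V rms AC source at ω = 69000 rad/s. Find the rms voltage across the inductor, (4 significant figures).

X_L = ωL = 4968 Ω
Z = 2410 + j4968 Ω
|Z| = √(2410² + 4968²) = 5522 Ω
I = V/|Z| = 416.5 μA
V_L = I·|Z_L| = 0.0004165 × 4968 = 2.069 V

2.069 V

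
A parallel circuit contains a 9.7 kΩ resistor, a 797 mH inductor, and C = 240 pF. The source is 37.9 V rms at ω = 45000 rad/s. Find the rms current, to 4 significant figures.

X_L = ωL = 35860 Ω
X_C = 1/(ωC) = 92590 Ω
Parallel: admittances add. Y = 1/R + 1/(jωL) + jωC
Y = (0.0001031 − j1.708e-05) S
|Y| = 0.0001045 S → |Z| = 1/|Y| = 9570 Ω, ∠Z = −∠Y = 9.408°
I = V/|Z| = 37.9/9570 = 3.960 mA

3.960 mA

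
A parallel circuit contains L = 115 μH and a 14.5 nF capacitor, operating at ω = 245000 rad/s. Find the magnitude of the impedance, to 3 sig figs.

X_L = ωL = 28.2 Ω
X_C = 1/(ωC) = 281 Ω
Parallel: admittances add. Y = 1/(jωL) + jωC
Y = (0 − j0.0319) S
|Y| = 0.0319 S → |Z| = 1/|Y| = 31.3 Ω, ∠Z = −∠Y = 90.0°

31.3 Ω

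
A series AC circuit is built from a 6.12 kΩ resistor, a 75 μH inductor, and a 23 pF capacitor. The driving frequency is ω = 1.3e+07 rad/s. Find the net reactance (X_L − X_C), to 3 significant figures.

-2370 Ω

X_L = ωL = 975 Ω
X_C = 1/(ωC) = 3340 Ω
X = 975 − 3340 = -2370 Ω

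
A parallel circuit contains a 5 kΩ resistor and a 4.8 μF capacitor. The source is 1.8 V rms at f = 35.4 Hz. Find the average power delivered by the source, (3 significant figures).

ω = 2πf = 222.4 rad/s
X_C = 1/(ωC) = 937 Ω
Parallel: admittances add. Y = 1/R + jωC
Y = (0.000200 + j0.00107) S
|Y| = 0.00109 S → |Z| = 1/|Y| = 921 Ω, ∠Z = −∠Y = -79.4°
I = V/|Z| = 1.96 mA
P = VI cos φ = 1.8 × 0.00196 × cos(-79.4°) = 648 μW

648 μW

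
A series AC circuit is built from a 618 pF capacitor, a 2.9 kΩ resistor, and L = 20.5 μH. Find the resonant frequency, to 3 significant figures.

ω₀ = 1/√(LC) = 1/√(2.05e-05 × 6.18e-10) = 8.884e+06 rad/s
f₀ = ω₀/(2π) = 1.41 MHz

1.41 MHz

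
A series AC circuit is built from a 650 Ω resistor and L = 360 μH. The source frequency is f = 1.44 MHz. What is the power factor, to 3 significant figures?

0.196

ω = 2πf = 9.048e+06 rad/s
X_L = ωL = 3260 Ω
Z = 650 + j3260 Ω
|Z| = √(650² + 3260²) = 3320 Ω
∠Z = arctan(3260/650) = 78.7°
cos φ = cos(78.7°) = 0.196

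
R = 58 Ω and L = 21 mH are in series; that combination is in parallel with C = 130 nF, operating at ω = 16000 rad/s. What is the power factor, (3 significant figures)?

0.524

X_L = ωL = 336 Ω
X_C = 1/(ωC) = 481 Ω
Branch 1 (R+jX_L): Z₁ = 58.0 + j336 Ω, |Z₁| = 341 Ω
Branch 2 (−jX_C): Z₂ = −j481 Ω
Parallel: Z = Z₁Z₂/(Z₁+Z₂), |Z| = 1050 Ω, ∠Z = 58.4°
cos φ = cos(58.4°) = 0.524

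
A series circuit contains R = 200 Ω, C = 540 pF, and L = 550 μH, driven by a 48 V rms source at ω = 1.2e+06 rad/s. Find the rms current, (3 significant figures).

53.0 mA

X_L = ωL = 660 Ω
X_C = 1/(ωC) = 1540 Ω
Net reactance X = X_L − X_C = -883 Ω
Z = 200 − j883 Ω
|Z| = √(200² + 883²) = 906 Ω
I = V/|Z| = 48/906 = 53.0 mA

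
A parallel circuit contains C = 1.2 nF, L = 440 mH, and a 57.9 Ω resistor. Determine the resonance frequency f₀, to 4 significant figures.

ω₀ = 1/√(LC) = 1/√(0.44 × 1.2e-09) = 43520 rad/s
f₀ = ω₀/(2π) = 6.926 kHz

6.926 kHz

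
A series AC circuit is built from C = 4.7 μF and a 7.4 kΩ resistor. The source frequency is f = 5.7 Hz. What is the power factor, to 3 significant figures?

ω = 2πf = 35.81 rad/s
X_C = 1/(ωC) = 5940 Ω
Z = 7400 − j5940 Ω
|Z| = √(7400² + 5940²) = 9490 Ω
∠Z = arctan(-5940/7400) = -38.8°
cos φ = cos(-38.8°) = 0.780

0.780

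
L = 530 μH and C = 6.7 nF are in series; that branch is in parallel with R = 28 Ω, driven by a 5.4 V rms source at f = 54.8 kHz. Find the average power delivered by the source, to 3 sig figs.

1.04 W

ω = 2πf = 344300 rad/s
X_L = ωL = 182 Ω
X_C = 1/(ωC) = 433 Ω
Branch 1: Z₁ = R = 28.0 Ω
Branch 2 (series LC): Z₂ = j(X_L − X_C) = −j251 Ω
Parallel: Z = Z₁Z₂/(Z₁+Z₂), |Z| = 27.8 Ω, ∠Z = -6.37°
I = V/|Z| = 194 mA
P = VI cos φ = 5.4 × 0.194 × cos(-6.37°) = 1.04 W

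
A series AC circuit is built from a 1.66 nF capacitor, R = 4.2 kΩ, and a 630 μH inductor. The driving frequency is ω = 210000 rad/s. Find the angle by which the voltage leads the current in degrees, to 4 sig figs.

X_L = ωL = 132.3 Ω
X_C = 1/(ωC) = 2869 Ω
Net reactance X = X_L − X_C = -2736 Ω
Z = 4200 − j2736 Ω
|Z| = √(4200² + 2736²) = 5013 Ω
∠Z = arctan(-2736/4200) = -33.08°

-33.08°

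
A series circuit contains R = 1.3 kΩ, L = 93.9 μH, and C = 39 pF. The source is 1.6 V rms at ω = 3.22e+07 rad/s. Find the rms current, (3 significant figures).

X_L = ωL = 3020 Ω
X_C = 1/(ωC) = 796 Ω
Net reactance X = X_L − X_C = 2230 Ω
Z = 1300 + j2230 Ω
|Z| = √(1300² + 2230²) = 2580 Ω
I = V/|Z| = 1.6/2580 = 620 μA

620 μA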